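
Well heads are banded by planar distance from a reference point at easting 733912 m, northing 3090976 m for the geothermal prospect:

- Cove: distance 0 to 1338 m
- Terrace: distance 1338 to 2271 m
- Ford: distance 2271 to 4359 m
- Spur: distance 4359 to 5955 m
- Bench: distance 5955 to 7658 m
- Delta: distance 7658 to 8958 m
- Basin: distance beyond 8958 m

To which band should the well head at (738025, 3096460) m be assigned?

Distance = √((738025−733912)² + (3096460−3090976)²) = √(16916769.000 + 30074256.000) = 6855.000 m.
5955 ≤ 6855.000 < 7658 → Bench.

Bench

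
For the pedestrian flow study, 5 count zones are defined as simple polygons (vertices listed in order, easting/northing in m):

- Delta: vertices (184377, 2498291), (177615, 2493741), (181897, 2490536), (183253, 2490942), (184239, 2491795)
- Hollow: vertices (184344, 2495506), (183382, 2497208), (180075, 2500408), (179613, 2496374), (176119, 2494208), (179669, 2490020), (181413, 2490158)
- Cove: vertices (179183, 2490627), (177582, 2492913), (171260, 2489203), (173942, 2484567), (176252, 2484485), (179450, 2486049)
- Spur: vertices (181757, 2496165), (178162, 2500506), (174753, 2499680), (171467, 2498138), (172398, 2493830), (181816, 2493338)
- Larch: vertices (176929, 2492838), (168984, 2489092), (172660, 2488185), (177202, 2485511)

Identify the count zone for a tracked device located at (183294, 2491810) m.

Cast a ray rightward from (183294, 2491810). For each polygon, the edges (by vertex number in listed order) whose endpoints lie on opposite sides of northing = 2491810, where each meets that height, and whether that is right or left of the point:
Delta: 2–3 at easting≈180194.9 (left), 5–1 at easting≈184239.3 (right) → 1 crossing.
Hollow: 5–6 at easting≈178151.7 (left), 7–1 at easting≈182318.4 (left) → 0 crossings.
Cove: 1–2 at easting≈178354.5 (left), 2–3 at easting≈175702.4 (left) → 0 crossings.
Spur: no edge straddles that height → 0 crossings.
Larch: 1–2 at easting≈174748.7 (left), 4–1 at easting≈176967.3 (left) → 0 crossings.
Only Delta has an odd count, so the point is inside Delta.

Delta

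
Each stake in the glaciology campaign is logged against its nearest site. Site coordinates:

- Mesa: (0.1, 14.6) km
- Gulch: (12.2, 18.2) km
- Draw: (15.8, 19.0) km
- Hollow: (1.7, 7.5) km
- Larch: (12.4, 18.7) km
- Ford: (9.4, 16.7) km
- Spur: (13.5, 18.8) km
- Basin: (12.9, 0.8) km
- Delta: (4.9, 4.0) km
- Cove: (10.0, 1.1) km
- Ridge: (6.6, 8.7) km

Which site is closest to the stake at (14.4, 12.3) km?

Gulch

Squared distances to each site:
Mesa: 209.780; Gulch: 39.650; Draw: 46.850; Hollow: 184.330; Larch: 44.960; Ford: 44.360; Spur: 43.060; Basin: 134.500; Delta: 159.140; Cove: 144.800; Ridge: 73.800.
Minimum at Gulch.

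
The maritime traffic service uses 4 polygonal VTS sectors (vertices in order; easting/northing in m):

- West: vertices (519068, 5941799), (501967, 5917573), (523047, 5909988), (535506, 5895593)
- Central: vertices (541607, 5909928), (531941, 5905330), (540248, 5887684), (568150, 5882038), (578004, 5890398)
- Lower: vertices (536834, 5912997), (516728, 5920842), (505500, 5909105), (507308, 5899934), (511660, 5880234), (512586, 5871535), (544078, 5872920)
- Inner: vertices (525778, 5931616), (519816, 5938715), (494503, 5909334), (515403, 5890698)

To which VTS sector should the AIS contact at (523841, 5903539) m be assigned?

Cast a ray rightward from (523841, 5903539). For each polygon, the edges (by vertex number in listed order) whose endpoints lie on opposite sides of northing = 5903539, where each meets that height, and whether that is right or left of the point:
West: 3–4 at easting≈528628.7 (right), 4–1 at easting≈532679.2 (right) → 2 crossings.
Central: 2–3 at easting≈532784.1 (right), 5–1 at easting≈553513.8 (right) → 2 crossings.
Lower: 3–4 at easting≈506597.3 (left), 7–1 at easting≈538543.6 (right) → 1 crossing.
Inner: 3–4 at easting≈501002.0 (left), 4–1 at easting≈518658.9 (left) → 0 crossings.
Only Lower has an odd count, so the point is inside Lower.

Lower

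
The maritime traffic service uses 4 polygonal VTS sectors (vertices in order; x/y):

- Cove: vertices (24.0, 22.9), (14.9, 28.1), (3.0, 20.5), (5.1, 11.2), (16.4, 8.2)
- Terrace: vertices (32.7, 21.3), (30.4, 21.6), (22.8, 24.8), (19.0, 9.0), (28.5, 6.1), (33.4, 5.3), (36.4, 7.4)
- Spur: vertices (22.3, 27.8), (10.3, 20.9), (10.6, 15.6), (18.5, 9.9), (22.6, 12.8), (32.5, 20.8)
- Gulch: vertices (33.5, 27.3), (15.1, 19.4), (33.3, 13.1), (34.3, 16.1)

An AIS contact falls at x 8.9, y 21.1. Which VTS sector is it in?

Cove

Cast a ray rightward from (8.9, 21.1). For each polygon, the edges (by vertex number in listed order) whose endpoints lie on opposite sides of y = 21.1, where each meets that height, and whether that is right or left of the point:
Cove: 2–3 at x≈3.94 (left), 5–1 at x≈23.07 (right) → 1 crossing.
Terrace: 3–4 at x≈21.91 (right), 7–1 at x≈32.75 (right) → 2 crossings.
Spur: 1–2 at x≈10.65 (right), 6–1 at x≈32.06 (right) → 2 crossings.
Gulch: 1–2 at x≈19.06 (right), 4–1 at x≈33.94 (right) → 2 crossings.
Only Cove has an odd count, so the point is inside Cove.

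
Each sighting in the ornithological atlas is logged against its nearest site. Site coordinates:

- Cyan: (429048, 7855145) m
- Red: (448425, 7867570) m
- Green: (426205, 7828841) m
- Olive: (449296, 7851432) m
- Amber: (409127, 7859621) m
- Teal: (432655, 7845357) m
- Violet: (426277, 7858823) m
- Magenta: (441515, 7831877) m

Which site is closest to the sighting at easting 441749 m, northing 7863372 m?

Red

Squared distances to each site:
Cyan: 228998930.000; Red: 62192180.000; Green: 1434005897.000; Olive: 199520809.000; Amber: 1078264885.000; Teal: 407241061.000; Violet: 260076185.000; Magenta: 991989781.000.
Minimum at Red.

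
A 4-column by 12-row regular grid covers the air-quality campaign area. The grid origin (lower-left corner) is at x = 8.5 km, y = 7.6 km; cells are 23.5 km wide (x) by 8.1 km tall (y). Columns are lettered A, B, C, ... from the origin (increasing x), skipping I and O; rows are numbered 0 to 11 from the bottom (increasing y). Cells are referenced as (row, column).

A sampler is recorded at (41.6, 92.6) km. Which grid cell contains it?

Column index: ⌊(41.6 − 8.5) / 23.5⌋ = ⌊1.409⌋ = 1 → column B
Row offset from origin: ⌊(92.6 − 7.6) / 8.1⌋ = ⌊10.494⌋ = 10 → row 10

(10, B)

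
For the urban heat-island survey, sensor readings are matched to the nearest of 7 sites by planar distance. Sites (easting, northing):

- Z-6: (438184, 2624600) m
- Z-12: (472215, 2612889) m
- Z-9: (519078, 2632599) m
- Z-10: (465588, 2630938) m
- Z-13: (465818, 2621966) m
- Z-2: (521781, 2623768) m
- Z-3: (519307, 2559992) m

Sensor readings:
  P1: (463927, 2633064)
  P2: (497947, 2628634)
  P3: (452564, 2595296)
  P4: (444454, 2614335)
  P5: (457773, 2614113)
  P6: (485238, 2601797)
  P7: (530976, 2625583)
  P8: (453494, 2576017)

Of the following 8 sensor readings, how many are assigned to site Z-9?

P1 → Z-10
P2 → Z-9
P3 → Z-12
P4 → Z-6
P5 → Z-13
P6 → Z-12
P7 → Z-2
P8 → Z-12
1 of the 8 goes to Z-9.

1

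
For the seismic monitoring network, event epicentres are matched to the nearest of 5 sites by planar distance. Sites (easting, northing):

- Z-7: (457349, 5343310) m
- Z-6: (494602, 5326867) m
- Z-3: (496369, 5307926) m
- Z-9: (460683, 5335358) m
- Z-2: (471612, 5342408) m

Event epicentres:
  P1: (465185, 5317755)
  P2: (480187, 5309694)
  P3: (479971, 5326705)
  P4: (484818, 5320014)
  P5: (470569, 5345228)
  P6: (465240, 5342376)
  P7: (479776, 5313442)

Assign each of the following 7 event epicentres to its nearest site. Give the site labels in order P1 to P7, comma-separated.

P1 → Z-9 (d²=330133613.00)
P2 → Z-3 (d²=264982948.00)
P3 → Z-6 (d²=214092405.00)
P4 → Z-6 (d²=142690265.00)
P5 → Z-2 (d²=9040249.00)
P6 → Z-2 (d²=40603408.00)
P7 → Z-3 (d²=305753905.00)

Z-9, Z-3, Z-6, Z-6, Z-2, Z-2, Z-3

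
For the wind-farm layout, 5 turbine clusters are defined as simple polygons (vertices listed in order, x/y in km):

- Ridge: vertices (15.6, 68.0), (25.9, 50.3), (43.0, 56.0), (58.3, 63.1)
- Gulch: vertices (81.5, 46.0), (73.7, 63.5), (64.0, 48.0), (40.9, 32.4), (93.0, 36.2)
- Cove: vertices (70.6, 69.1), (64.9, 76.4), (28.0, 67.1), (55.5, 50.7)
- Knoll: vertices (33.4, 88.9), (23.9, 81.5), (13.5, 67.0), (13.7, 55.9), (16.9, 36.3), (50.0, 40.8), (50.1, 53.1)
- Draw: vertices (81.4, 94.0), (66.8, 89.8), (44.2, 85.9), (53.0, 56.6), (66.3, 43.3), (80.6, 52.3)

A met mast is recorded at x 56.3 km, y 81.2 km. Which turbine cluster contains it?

Draw

Cast a ray rightward from (56.3, 81.2). For each polygon, the edges (by vertex number in listed order) whose endpoints lie on opposite sides of y = 81.2, where each meets that height, and whether that is right or left of the point:
Ridge: no edge straddles that height → 0 crossings.
Gulch: no edge straddles that height → 0 crossings.
Cove: no edge straddles that height → 0 crossings.
Knoll: 2–3 at x≈23.68 (left), 7–1 at x≈36.99 (left) → 0 crossings.
Draw: 3–4 at x≈45.61 (left), 6–1 at x≈81.15 (right) → 1 crossing.
Only Draw has an odd count, so the point is inside Draw.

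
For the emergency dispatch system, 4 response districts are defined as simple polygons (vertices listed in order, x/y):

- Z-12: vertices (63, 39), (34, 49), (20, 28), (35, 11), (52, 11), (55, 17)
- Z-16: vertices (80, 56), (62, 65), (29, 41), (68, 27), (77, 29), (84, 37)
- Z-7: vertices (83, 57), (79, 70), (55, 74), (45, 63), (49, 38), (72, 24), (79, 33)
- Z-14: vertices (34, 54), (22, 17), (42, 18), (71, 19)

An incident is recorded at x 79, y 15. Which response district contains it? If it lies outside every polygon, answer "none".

none

Cast a ray rightward from (79, 15). For each polygon, the edges (by vertex number in listed order) whose endpoints lie on opposite sides of y = 15, where each meets that height, and whether that is right or left of the point:
Z-12: 3–4 at x≈31.5 (left), 5–6 at x≈54.0 (left) → 0 crossings.
Z-16: no edge straddles that height → 0 crossings.
Z-7: no edge straddles that height → 0 crossings.
Z-14: no edge straddles that height → 0 crossings.
All counts are even, so the point lies outside every listed polygon.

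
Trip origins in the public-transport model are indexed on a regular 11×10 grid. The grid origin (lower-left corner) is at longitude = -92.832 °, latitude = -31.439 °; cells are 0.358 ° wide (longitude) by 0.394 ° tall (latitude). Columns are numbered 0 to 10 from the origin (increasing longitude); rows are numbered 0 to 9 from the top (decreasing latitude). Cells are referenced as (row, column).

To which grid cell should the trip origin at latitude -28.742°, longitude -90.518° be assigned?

(3, 6)

Column index: ⌊(-90.518 − -92.832) / 0.358⌋ = ⌊6.464⌋ = 6
Row offset from origin: ⌊(-28.742 − -31.439) / 0.394⌋ = ⌊6.845⌋ = 6 → row 3 (counted from top)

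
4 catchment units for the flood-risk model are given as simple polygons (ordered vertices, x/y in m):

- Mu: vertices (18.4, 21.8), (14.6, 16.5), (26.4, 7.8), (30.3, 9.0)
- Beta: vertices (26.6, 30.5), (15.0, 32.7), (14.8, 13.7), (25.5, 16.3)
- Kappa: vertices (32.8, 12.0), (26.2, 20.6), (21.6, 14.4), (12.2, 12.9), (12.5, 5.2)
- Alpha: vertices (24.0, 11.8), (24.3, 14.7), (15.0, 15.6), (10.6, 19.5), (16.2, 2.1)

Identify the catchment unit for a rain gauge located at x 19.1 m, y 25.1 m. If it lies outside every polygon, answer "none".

Cast a ray rightward from (19.1, 25.1). For each polygon, the edges (by vertex number in listed order) whose endpoints lie on opposite sides of y = 25.1, where each meets that height, and whether that is right or left of the point:
Mu: no edge straddles that height → 0 crossings.
Beta: 2–3 at x≈14.92 (left), 4–1 at x≈26.18 (right) → 1 crossing.
Kappa: no edge straddles that height → 0 crossings.
Alpha: no edge straddles that height → 0 crossings.
Only Beta has an odd count, so the point is inside Beta.

Beta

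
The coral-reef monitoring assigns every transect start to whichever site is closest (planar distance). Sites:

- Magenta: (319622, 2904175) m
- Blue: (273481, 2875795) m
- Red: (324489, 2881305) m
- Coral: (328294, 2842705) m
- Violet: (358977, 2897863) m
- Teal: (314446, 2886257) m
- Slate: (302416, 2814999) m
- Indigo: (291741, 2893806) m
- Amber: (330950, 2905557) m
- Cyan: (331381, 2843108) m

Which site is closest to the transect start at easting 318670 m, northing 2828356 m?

Coral

Squared distances to each site:
Magenta: 5749427065.000; Blue: 4292504442.000; Red: 2837457362.000; Coral: 298515177.000; Violet: 6455877298.000; Teal: 3370367977.000; Slate: 442601965.000; Indigo: 5008873541.000; Amber: 6110792801.000; Cyan: 379191025.000.
Minimum at Coral.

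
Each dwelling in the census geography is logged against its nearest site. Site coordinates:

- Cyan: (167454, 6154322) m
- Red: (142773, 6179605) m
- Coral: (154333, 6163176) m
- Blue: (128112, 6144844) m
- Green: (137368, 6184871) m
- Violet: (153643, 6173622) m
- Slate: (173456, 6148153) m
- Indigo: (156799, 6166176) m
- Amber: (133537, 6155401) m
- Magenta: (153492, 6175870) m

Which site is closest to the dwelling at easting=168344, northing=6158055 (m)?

Cyan

Squared distances to each site:
Cyan: 14727389.000; Red: 1118278541.000; Coral: 222532762.000; Blue: 1793144345.000; Green: 1678610432.000; Violet: 458450890.000; Slate: 124182148.000; Indigo: 199237666.000; Amber: 1218570965.000; Magenta: 537956129.000.
Minimum at Cyan.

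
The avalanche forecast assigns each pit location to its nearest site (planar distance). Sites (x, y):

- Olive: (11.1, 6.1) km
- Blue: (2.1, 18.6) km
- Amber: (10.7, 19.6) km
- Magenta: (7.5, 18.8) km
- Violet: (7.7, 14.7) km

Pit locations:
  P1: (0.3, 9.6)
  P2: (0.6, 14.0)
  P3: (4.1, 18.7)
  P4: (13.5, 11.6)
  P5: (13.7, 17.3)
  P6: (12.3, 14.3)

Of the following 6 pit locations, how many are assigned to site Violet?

P1 → Violet
P2 → Blue
P3 → Blue
P4 → Olive
P5 → Amber
P6 → Violet
2 of the 6 go to Violet.

2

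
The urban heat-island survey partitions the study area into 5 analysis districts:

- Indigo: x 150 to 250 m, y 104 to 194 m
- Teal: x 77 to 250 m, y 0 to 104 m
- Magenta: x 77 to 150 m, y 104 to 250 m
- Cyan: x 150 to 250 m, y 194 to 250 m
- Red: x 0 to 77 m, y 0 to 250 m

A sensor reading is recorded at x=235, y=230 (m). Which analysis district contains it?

Cyan

The point has x = 235 and y = 230.
Only Cyan satisfies 150 ≤ x ≤ 250 and 194 ≤ y ≤ 250.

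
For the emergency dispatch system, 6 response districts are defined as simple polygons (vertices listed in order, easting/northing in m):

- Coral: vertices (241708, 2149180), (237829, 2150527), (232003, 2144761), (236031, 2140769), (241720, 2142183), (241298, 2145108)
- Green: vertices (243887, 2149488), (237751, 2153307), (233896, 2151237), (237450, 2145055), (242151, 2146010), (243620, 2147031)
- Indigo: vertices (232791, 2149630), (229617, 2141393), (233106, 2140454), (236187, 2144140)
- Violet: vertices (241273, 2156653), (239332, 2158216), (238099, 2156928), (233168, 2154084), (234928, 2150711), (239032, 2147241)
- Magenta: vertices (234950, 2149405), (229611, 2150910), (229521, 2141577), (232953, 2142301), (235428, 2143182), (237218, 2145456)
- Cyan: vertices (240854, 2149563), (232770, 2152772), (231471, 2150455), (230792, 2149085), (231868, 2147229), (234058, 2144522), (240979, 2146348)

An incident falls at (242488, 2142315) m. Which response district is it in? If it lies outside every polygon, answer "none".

Cast a ray rightward from (242488, 2142315). For each polygon, the edges (by vertex number in listed order) whose endpoints lie on opposite sides of northing = 2142315, where each meets that height, and whether that is right or left of the point:
Coral: 3–4 at easting≈234471.1 (left), 5–6 at easting≈241701.0 (left) → 0 crossings.
Green: no edge straddles that height → 0 crossings.
Indigo: 1–2 at easting≈229972.3 (left), 3–4 at easting≈234661.5 (left) → 0 crossings.
Violet: no edge straddles that height → 0 crossings.
Magenta: 2–3 at easting≈229528.1 (left), 4–5 at easting≈232992.3 (left) → 0 crossings.
Cyan: no edge straddles that height → 0 crossings.
All counts are even, so the point lies outside every listed polygon.

none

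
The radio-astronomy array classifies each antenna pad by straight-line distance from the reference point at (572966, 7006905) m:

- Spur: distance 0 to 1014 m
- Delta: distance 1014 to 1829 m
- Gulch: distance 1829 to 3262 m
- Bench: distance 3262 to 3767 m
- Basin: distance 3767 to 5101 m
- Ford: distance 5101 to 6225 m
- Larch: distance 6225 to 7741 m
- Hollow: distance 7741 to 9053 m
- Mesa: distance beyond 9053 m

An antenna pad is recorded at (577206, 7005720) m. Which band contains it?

Basin

Distance = √((577206−572966)² + (7005720−7006905)²) = √(17977600.000 + 1404225.000) = 4402.479 m.
3767 ≤ 4402.479 < 5101 → Basin.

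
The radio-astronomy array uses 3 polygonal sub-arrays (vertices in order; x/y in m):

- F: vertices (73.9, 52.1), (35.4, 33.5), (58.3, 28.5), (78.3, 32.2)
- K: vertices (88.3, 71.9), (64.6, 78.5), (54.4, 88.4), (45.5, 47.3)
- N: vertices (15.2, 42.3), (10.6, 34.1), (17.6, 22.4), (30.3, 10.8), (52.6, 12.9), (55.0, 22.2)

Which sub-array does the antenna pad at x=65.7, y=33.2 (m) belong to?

Cast a ray rightward from (65.7, 33.2). For each polygon, the edges (by vertex number in listed order) whose endpoints lie on opposite sides of y = 33.2, where each meets that height, and whether that is right or left of the point:
F: 2–3 at x≈36.77 (left), 4–1 at x≈78.08 (right) → 1 crossing.
K: no edge straddles that height → 0 crossings.
N: 2–3 at x≈11.14 (left), 6–1 at x≈33.22 (left) → 0 crossings.
Only F has an odd count, so the point is inside F.

F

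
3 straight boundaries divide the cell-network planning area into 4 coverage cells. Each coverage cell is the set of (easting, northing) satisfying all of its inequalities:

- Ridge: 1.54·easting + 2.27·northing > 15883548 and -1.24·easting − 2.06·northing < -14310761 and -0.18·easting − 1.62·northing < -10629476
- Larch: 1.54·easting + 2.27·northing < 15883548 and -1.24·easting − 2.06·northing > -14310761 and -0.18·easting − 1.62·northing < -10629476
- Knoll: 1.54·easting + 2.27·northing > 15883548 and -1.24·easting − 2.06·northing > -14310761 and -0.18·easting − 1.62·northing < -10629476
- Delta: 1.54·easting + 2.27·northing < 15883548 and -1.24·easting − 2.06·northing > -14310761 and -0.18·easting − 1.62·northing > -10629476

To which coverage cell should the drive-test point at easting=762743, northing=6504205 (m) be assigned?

Ridge

1.54·762743 + 2.27·6504205 = 15939169.570, which is > 15883548
-1.24·762743 − 2.06·6504205 = -14344463.620, which is < -14310761
-0.18·762743 − 1.62·6504205 = -10674105.840, which is < -10629476
This sign pattern matches Ridge.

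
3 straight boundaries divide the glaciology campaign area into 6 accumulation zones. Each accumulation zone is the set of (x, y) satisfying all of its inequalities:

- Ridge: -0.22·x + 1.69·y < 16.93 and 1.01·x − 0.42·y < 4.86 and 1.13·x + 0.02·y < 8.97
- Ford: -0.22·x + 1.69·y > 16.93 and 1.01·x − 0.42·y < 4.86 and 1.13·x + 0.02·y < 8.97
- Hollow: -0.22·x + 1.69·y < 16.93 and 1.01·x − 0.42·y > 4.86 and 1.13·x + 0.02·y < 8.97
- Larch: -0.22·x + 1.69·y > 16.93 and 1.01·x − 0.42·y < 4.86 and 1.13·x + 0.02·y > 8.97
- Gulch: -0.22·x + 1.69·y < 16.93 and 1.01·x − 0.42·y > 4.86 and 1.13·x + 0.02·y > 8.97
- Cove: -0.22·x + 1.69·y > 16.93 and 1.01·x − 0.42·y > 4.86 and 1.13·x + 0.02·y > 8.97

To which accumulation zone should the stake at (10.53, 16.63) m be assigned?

Larch

-0.22·10.53 + 1.69·16.63 = 25.788, which is > 16.93
1.01·10.53 − 0.42·16.63 = 3.651, which is < 4.86
1.13·10.53 + 0.02·16.63 = 12.231, which is > 8.97
This sign pattern matches Larch.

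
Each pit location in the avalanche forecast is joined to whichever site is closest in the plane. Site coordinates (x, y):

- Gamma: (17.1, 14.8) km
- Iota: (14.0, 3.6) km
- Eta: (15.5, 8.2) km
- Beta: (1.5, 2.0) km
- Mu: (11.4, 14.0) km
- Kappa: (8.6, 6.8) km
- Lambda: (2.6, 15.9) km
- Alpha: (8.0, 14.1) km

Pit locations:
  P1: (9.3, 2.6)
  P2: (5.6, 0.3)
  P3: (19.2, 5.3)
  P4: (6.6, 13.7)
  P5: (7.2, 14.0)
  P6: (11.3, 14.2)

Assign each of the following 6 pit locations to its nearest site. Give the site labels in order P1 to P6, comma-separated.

Kappa, Beta, Eta, Alpha, Alpha, Mu

P1 → Kappa (d²=18.13)
P2 → Beta (d²=19.70)
P3 → Eta (d²=22.10)
P4 → Alpha (d²=2.12)
P5 → Alpha (d²=0.65)
P6 → Mu (d²=0.05)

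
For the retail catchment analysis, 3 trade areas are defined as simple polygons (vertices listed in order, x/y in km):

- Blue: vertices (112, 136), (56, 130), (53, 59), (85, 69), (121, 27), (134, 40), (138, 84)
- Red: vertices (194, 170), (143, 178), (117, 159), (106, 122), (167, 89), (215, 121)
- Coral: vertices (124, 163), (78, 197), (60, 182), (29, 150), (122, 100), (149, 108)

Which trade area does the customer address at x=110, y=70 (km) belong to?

Blue

Cast a ray rightward from (110, 70). For each polygon, the edges (by vertex number in listed order) whose endpoints lie on opposite sides of y = 70, where each meets that height, and whether that is right or left of the point:
Blue: 2–3 at x≈53.5 (left), 6–7 at x≈136.7 (right) → 1 crossing.
Red: no edge straddles that height → 0 crossings.
Coral: no edge straddles that height → 0 crossings.
Only Blue has an odd count, so the point is inside Blue.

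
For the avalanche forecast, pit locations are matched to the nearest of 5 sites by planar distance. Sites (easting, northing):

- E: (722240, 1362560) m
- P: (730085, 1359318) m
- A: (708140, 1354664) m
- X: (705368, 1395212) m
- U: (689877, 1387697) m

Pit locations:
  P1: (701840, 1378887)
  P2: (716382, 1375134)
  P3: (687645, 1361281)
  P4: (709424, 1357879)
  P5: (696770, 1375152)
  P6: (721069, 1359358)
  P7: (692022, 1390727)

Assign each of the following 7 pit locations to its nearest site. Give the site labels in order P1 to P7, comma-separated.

P1 → U (d²=220729469.00)
P2 → E (d²=192421640.00)
P3 → A (d²=463829714.00)
P4 → A (d²=11984881.00)
P5 → U (d²=204890474.00)
P6 → E (d²=11624045.00)
P7 → U (d²=13781925.00)

U, E, A, A, U, E, U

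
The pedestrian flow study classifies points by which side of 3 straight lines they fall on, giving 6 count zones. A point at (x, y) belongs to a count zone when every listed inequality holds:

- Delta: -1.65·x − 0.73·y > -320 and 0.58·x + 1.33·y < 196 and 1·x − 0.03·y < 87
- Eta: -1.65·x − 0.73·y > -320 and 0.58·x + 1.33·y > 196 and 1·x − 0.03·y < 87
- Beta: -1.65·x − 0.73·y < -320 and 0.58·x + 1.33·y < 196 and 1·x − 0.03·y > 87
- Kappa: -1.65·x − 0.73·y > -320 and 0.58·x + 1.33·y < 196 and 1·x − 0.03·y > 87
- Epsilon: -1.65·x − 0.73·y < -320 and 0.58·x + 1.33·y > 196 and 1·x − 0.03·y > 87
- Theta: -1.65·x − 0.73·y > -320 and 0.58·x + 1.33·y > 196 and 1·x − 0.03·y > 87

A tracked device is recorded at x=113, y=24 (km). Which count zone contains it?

Kappa

-1.65·113 − 0.73·24 = -203.970, which is > -320
0.58·113 + 1.33·24 = 97.460, which is < 196
1·113 − 0.03·24 = 112.280, which is > 87
This sign pattern matches Kappa.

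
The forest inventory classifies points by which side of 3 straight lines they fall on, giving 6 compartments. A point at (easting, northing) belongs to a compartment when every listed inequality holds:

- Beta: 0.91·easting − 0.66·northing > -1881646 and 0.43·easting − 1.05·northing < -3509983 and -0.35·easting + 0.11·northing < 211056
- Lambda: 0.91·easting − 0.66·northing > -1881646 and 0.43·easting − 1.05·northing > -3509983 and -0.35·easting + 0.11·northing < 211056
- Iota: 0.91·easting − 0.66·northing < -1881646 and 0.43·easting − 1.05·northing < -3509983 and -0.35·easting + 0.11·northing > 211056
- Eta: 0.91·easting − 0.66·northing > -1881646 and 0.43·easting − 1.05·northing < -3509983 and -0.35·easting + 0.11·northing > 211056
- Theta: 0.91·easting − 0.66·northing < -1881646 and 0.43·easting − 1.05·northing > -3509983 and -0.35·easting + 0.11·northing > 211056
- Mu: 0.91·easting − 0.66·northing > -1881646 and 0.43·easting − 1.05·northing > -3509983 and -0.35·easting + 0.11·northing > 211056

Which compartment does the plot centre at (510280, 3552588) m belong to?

0.91·510280 − 0.66·3552588 = -1880353.280, which is > -1881646
0.43·510280 − 1.05·3552588 = -3510797.000, which is < -3509983
-0.35·510280 + 0.11·3552588 = 212186.680, which is > 211056
This sign pattern matches Eta.

Eta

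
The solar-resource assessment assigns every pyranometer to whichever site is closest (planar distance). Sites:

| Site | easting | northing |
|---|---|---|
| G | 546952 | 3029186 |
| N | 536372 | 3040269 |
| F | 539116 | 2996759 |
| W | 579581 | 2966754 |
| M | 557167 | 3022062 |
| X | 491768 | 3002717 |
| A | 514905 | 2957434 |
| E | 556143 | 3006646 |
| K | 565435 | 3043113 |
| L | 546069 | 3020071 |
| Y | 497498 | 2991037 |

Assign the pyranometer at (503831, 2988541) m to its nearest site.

Squared distances to each site:
G: 3511436666.000; N: 3734702665.000; F: 1312566749.000; W: 6212735869.000; M: 3968386337.000; X: 346474945.000; A: 1090278925.000; E: 3064336369.000; K: 6773156000.000; L: 2778189544.000; Y: 46336905.000.
Minimum at Y.

Y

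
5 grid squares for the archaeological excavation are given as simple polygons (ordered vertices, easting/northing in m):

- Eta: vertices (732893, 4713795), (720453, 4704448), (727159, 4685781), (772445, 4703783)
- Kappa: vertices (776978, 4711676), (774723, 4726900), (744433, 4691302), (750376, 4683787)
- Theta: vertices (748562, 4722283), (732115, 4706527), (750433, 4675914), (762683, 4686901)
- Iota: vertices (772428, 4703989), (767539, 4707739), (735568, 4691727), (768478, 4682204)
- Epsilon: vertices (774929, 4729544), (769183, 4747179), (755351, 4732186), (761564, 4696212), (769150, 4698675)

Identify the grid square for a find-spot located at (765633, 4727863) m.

Cast a ray rightward from (765633, 4727863). For each polygon, the edges (by vertex number in listed order) whose endpoints lie on opposite sides of northing = 4727863, where each meets that height, and whether that is right or left of the point:
Eta: no edge straddles that height → 0 crossings.
Kappa: no edge straddles that height → 0 crossings.
Theta: no edge straddles that height → 0 crossings.
Iota: no edge straddles that height → 0 crossings.
Epsilon: 3–4 at easting≈756097.6 (left), 5–1 at easting≈774614.3 (right) → 1 crossing.
Only Epsilon has an odd count, so the point is inside Epsilon.

Epsilon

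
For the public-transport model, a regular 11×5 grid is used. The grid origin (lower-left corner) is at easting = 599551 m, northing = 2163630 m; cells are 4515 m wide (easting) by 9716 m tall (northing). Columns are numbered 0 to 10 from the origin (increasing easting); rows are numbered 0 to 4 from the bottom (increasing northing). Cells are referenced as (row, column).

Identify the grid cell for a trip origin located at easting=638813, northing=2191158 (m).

(2, 8)

Column index: ⌊(638813 − 599551) / 4515⌋ = ⌊8.696⌋ = 8
Row offset from origin: ⌊(2191158 − 2163630) / 9716⌋ = ⌊2.833⌋ = 2 → row 2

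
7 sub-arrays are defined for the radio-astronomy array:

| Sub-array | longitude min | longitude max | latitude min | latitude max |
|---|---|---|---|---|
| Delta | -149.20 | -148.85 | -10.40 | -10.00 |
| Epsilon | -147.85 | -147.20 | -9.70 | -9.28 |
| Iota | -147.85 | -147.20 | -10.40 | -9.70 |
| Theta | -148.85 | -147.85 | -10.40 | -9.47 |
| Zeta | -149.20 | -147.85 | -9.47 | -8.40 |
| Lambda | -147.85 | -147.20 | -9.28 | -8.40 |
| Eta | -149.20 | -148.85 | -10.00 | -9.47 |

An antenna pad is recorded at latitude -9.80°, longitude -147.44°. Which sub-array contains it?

Iota

The point has longitude = -147.44 and latitude = -9.80.
Only Iota satisfies -147.85 ≤ longitude ≤ -147.20 and -10.40 ≤ latitude ≤ -9.70.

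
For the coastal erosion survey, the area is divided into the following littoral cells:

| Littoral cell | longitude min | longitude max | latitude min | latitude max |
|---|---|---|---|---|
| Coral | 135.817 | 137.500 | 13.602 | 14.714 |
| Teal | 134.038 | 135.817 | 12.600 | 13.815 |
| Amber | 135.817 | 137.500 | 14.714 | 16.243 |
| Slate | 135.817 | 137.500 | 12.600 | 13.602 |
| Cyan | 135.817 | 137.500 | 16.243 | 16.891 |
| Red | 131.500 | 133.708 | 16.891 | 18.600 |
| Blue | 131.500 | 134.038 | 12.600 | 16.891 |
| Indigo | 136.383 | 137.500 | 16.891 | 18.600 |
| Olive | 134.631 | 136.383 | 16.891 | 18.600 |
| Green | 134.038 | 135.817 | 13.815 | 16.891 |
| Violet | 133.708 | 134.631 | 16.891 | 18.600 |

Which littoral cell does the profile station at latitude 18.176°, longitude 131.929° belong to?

The point has longitude = 131.929 and latitude = 18.176.
Only Red satisfies 131.500 ≤ longitude ≤ 133.708 and 16.891 ≤ latitude ≤ 18.600.

Red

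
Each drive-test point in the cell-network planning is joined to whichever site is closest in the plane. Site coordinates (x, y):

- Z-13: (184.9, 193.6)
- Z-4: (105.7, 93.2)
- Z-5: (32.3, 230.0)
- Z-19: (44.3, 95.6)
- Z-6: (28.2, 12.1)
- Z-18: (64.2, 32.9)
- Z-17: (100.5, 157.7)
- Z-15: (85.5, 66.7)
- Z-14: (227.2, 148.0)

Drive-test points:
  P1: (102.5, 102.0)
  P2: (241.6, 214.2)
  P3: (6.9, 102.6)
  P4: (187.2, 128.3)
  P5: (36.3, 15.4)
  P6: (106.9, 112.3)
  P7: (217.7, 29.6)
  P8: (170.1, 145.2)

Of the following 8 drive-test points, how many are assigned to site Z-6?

1

P1 → Z-4
P2 → Z-13
P3 → Z-19
P4 → Z-14
P5 → Z-6
P6 → Z-4
P7 → Z-14
P8 → Z-13
1 of the 8 goes to Z-6.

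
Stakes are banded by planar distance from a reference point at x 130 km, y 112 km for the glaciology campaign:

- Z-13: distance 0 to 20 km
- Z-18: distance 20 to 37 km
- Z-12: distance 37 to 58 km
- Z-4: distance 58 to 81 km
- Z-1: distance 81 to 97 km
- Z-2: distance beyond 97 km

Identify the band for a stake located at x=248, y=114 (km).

Distance = √((248−130)² + (114−112)²) = √(13924.000 + 4.000) = 118.017 km.
97 ≤ 118.017 < ∞ → Z-2.

Z-2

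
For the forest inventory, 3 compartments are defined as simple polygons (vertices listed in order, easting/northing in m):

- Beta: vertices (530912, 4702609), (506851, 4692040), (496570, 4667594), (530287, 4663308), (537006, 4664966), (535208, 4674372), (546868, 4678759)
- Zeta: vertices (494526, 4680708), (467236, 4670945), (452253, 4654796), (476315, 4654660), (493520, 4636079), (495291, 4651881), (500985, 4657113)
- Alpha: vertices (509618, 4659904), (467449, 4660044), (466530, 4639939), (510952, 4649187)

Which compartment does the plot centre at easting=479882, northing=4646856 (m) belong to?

Alpha

Cast a ray rightward from (479882, 4646856). For each polygon, the edges (by vertex number in listed order) whose endpoints lie on opposite sides of northing = 4646856, where each meets that height, and whether that is right or left of the point:
Beta: no edge straddles that height → 0 crossings.
Zeta: 4–5 at easting≈483541.1 (right), 5–6 at easting≈494727.8 (right) → 2 crossings.
Alpha: 2–3 at easting≈466846.2 (left), 3–4 at easting≈499755.2 (right) → 1 crossing.
Only Alpha has an odd count, so the point is inside Alpha.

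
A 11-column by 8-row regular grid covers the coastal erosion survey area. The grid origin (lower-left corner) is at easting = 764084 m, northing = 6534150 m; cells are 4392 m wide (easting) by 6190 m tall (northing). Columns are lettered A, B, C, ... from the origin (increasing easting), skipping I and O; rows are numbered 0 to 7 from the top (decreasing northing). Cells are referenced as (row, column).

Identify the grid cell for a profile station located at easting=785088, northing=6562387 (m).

Column index: ⌊(785088 − 764084) / 4392⌋ = ⌊4.782⌋ = 4 → column E
Row offset from origin: ⌊(6562387 − 6534150) / 6190⌋ = ⌊4.562⌋ = 4 → row 3 (counted from top)

(3, E)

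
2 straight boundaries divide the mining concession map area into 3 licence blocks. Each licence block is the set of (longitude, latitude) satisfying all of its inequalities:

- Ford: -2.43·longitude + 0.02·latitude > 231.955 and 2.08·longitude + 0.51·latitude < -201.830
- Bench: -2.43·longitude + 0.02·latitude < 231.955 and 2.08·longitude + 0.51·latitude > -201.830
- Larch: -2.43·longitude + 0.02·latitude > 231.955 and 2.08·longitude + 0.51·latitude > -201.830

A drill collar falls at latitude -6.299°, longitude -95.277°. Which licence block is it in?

Bench

-2.43·-95.277 + 0.02·-6.299 = 231.397, which is < 231.955
2.08·-95.277 + 0.51·-6.299 = -201.389, which is > -201.830
This sign pattern matches Bench.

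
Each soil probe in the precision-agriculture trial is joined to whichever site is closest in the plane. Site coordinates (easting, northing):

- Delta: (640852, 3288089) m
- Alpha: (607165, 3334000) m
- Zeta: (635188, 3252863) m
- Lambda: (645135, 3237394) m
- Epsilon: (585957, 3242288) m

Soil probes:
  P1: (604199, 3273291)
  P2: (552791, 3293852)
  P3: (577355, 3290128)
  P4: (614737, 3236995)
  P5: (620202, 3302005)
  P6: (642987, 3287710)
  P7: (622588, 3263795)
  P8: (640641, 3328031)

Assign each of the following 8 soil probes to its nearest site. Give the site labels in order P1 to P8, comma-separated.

Epsilon, Epsilon, Epsilon, Zeta, Delta, Delta, Zeta, Alpha

P1 → Epsilon (d²=1293956573.00)
P2 → Epsilon (d²=3758829652.00)
P3 → Epsilon (d²=2362660004.00)
P4 → Zeta (d²=670036825.00)
P5 → Delta (d²=620077556.00)
P6 → Delta (d²=4701866.00)
P7 → Zeta (d²=278268624.00)
P8 → Alpha (d²=1156271537.00)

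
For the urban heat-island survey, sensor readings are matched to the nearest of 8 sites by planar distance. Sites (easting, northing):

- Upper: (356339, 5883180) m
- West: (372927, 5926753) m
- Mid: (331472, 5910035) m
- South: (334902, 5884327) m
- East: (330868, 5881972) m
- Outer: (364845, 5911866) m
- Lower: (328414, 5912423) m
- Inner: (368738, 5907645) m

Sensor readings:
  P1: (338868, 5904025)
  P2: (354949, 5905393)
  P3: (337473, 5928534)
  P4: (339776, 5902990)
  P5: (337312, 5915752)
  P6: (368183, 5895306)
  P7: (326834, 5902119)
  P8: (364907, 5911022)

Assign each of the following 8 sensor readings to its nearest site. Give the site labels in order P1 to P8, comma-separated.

Mid, Outer, Lower, Mid, Mid, Inner, Mid, Outer

P1 → Mid (d²=90820916.00)
P2 → Outer (d²=139830545.00)
P3 → Lower (d²=341629802.00)
P4 → Mid (d²=118588441.00)
P5 → Mid (d²=66789689.00)
P6 → Inner (d²=152558946.00)
P7 → Mid (d²=84174100.00)
P8 → Outer (d²=716180.00)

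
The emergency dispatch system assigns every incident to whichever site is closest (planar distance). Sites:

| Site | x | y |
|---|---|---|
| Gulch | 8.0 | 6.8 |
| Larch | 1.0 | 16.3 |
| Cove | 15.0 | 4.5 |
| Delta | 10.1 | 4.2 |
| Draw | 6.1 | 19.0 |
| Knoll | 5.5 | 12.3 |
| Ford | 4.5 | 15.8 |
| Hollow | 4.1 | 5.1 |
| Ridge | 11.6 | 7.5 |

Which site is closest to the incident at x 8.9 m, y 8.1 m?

Gulch

Squared distances to each site:
Gulch: 2.500; Larch: 129.650; Cove: 50.170; Delta: 16.650; Draw: 126.650; Knoll: 29.200; Ford: 78.650; Hollow: 32.040; Ridge: 7.650.
Minimum at Gulch.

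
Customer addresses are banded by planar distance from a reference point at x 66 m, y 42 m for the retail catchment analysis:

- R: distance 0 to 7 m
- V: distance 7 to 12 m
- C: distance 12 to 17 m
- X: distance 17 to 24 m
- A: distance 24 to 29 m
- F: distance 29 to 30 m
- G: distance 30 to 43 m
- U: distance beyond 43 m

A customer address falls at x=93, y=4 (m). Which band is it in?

Distance = √((93−66)² + (4−42)²) = √(729.000 + 1444.000) = 46.615 m.
43 ≤ 46.615 < ∞ → U.

U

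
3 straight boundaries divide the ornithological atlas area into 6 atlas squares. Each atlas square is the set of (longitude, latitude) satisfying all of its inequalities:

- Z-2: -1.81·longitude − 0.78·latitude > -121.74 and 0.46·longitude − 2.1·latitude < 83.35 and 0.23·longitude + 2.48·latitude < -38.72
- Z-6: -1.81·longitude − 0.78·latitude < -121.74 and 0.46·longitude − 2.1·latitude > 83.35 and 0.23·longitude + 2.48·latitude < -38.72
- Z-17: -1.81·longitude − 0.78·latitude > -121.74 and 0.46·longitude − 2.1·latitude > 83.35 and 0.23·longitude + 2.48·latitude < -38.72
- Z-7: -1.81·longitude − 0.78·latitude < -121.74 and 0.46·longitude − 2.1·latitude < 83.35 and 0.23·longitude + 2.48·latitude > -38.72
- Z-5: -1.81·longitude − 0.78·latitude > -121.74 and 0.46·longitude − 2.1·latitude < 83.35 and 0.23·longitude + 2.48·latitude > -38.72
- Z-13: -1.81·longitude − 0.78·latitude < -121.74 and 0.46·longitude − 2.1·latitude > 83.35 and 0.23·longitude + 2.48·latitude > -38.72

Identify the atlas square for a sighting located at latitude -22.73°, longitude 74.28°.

-1.81·74.28 − 0.78·-22.73 = -116.717, which is > -121.74
0.46·74.28 − 2.1·-22.73 = 81.902, which is < 83.35
0.23·74.28 + 2.48·-22.73 = -39.286, which is < -38.72
This sign pattern matches Z-2.

Z-2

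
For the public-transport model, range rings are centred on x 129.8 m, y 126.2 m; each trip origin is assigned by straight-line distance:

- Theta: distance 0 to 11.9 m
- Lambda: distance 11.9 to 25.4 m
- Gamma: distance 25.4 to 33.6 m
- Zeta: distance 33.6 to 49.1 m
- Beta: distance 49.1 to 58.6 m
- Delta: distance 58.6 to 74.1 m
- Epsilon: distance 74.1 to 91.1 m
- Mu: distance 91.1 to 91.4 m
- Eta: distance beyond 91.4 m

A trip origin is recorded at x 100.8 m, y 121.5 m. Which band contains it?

Gamma

Distance = √((100.8−129.8)² + (121.5−126.2)²) = √(841.000 + 22.090) = 29.378 m.
25.4 ≤ 29.378 < 33.6 → Gamma.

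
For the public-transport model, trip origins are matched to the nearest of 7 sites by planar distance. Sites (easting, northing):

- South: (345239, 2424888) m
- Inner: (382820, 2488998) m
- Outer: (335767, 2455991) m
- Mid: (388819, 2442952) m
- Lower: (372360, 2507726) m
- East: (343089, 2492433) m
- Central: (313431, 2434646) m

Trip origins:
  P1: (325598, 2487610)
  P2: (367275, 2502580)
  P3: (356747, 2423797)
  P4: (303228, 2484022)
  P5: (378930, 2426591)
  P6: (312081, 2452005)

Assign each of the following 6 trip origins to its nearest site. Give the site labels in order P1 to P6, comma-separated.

P1 → East (d²=329196410.00)
P2 → Lower (d²=52338541.00)
P3 → South (d²=133624345.00)
P4 → East (d²=1659644242.00)
P5 → Mid (d²=365474642.00)
P6 → Central (d²=303157381.00)

East, Lower, South, East, Mid, Central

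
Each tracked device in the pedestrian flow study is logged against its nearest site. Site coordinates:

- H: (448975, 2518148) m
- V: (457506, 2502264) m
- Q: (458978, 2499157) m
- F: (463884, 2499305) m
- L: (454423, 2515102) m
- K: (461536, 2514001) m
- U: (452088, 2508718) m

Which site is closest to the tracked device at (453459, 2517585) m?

L

Squared distances to each site:
H: 20423225.000; V: 251111250.000; Q: 370050545.000; F: 442839025.000; L: 7094585.000; K: 78082985.000; U: 80503330.000.
Minimum at L.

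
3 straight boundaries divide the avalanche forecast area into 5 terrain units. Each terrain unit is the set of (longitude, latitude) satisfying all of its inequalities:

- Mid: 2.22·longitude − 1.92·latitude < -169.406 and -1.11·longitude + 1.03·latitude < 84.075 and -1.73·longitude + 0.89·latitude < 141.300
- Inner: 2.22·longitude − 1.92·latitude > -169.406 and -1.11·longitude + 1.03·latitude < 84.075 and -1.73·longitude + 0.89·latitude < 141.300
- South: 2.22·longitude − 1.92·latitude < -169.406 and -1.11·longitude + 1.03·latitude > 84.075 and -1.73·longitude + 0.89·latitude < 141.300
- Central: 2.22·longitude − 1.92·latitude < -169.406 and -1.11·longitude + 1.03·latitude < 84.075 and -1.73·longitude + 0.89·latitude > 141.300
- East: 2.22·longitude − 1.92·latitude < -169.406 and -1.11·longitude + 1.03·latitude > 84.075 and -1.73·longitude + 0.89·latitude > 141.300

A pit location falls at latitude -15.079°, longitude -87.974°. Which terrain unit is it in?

Inner

2.22·-87.974 − 1.92·-15.079 = -166.351, which is > -169.406
-1.11·-87.974 + 1.03·-15.079 = 82.120, which is < 84.075
-1.73·-87.974 + 0.89·-15.079 = 138.775, which is < 141.300
This sign pattern matches Inner.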